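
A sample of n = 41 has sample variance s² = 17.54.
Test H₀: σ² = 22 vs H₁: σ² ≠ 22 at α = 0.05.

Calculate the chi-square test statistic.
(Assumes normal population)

df = n - 1 = 40
χ² = (n-1)s²/σ₀² = 40×17.54/22 = 31.8909
Critical values: χ²_{0.975,40} = 24.433, χ²_{0.025,40} = 59.342
Rejection region: χ² < 24.433 or χ² > 59.342
Decision: fail to reject H₀

Answer: χ² = 31.8909, fail to reject H₀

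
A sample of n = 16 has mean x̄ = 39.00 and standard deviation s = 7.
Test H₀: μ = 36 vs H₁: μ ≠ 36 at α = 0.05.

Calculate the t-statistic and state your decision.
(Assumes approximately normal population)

df = n - 1 = 15
SE = s/√n = 7/√16 = 1.7500
t = (x̄ - μ₀)/SE = (39.00 - 36)/1.7500 = 1.7143
Critical value: t_{0.025,15} = ±2.131
p-value ≈ 0.1071
Decision: fail to reject H₀

Answer: t = 1.7143, fail to reject H₀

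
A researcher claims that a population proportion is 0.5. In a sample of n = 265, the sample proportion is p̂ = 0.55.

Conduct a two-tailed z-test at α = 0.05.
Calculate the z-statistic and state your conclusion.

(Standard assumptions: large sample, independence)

H₀: p = 0.5, H₁: p ≠ 0.5
Standard error: SE = √(p₀(1-p₀)/n) = √(0.5×0.5/265) = 0.030715
z-statistic: z = (p̂ - p₀)/SE = (0.55 - 0.5)/0.030715 = 1.6279
Critical value: z_0.025 = ±1.960
p-value = 0.1035
Decision: fail to reject H₀ at α = 0.05

Answer: z = 1.6279, fail to reject H₀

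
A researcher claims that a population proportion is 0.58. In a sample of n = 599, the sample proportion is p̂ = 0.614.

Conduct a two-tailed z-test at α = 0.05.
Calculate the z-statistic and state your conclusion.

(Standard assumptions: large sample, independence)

H₀: p = 0.58, H₁: p ≠ 0.58
Standard error: SE = √(p₀(1-p₀)/n) = √(0.58×0.42/599) = 0.020166
z-statistic: z = (p̂ - p₀)/SE = (0.614 - 0.58)/0.020166 = 1.6860
Critical value: z_0.025 = ±1.960
p-value = 0.0918
Decision: fail to reject H₀ at α = 0.05

Answer: z = 1.6860, fail to reject H₀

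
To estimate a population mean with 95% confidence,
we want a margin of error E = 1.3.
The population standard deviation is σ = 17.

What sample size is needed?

z_0.025 = 1.960
n = (z×σ/E)² = (1.960×17/1.3)²
n = 656.9363
Round up: n = 657

Answer: n = 657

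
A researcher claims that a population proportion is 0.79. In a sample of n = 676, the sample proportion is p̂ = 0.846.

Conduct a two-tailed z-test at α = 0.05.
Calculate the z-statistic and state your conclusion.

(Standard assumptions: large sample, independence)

H₀: p = 0.79, H₁: p ≠ 0.79
Standard error: SE = √(p₀(1-p₀)/n) = √(0.79×0.21/676) = 0.015666
z-statistic: z = (p̂ - p₀)/SE = (0.846 - 0.79)/0.015666 = 3.5746
Critical value: z_0.025 = ±1.960
p-value = 0.0004
Decision: reject H₀ at α = 0.05

Answer: z = 3.5746, reject H₀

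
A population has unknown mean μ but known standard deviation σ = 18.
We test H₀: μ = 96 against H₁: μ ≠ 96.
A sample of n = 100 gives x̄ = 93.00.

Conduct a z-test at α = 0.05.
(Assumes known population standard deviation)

Standard error: SE = σ/√n = 18/√100 = 1.8000
z-statistic: z = (x̄ - μ₀)/SE = (93.00 - 96)/1.8000 = -1.6667
Critical value: ±1.960
p-value = 0.0956
Decision: fail to reject H₀

Answer: z = -1.6667, fail to reject H₀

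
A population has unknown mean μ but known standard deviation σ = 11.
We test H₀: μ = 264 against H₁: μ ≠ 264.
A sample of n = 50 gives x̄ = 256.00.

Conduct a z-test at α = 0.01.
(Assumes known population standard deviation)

Answer: z = -5.1427, reject H₀

Derivation:
Standard error: SE = σ/√n = 11/√50 = 1.5556
z-statistic: z = (x̄ - μ₀)/SE = (256.00 - 264)/1.5556 = -5.1427
Critical value: ±2.576
p-value < 0.0001
Decision: reject H₀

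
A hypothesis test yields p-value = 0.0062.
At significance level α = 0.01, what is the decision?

Compare p-value to α:
0.0062 < 0.01
Decision: reject H₀

Answer: reject H₀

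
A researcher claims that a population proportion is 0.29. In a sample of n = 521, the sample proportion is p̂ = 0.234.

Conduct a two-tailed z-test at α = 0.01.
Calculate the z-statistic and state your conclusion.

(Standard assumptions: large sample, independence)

H₀: p = 0.29, H₁: p ≠ 0.29
Standard error: SE = √(p₀(1-p₀)/n) = √(0.29×0.71/521) = 0.019880
z-statistic: z = (p̂ - p₀)/SE = (0.234 - 0.29)/0.019880 = -2.8169
Critical value: z_0.005 = ±2.576
p-value = 0.0048
Decision: reject H₀ at α = 0.01

Answer: z = -2.8169, reject H₀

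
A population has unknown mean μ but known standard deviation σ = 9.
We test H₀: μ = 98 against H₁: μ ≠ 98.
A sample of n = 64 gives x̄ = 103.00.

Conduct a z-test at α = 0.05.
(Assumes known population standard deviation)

Standard error: SE = σ/√n = 9/√64 = 1.1250
z-statistic: z = (x̄ - μ₀)/SE = (103.00 - 98)/1.1250 = 4.4444
Critical value: ±1.960
p-value < 0.0001
Decision: reject H₀

Answer: z = 4.4444, reject H₀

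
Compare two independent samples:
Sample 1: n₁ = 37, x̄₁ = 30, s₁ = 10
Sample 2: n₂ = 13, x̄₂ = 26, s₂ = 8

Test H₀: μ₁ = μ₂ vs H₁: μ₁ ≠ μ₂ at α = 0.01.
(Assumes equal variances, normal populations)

Answer: t = 1.3006, fail to reject H₀

Derivation:
Pooled variance: s²_p = [36×10² + 12×8²]/(48) = 91.0000
s_p = 9.5394
SE = s_p×√(1/n₁ + 1/n₂) = 9.5394×√(1/37 + 1/13) = 3.0756
t = (x̄₁ - x̄₂)/SE = (30 - 26)/3.0756 = 1.3006
df = 48, t-critical = ±2.682
Decision: fail to reject H₀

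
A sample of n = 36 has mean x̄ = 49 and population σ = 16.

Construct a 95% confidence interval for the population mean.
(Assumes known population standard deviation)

Answer: (43.7733, 54.2267)

Derivation:
Confidence level: 95%, α = 0.05
z_0.025 = 1.960
SE = σ/√n = 16/√36 = 2.6667
Margin of error = 1.960 × 2.6667 = 5.2267
CI: x̄ ± margin = 49 ± 5.2267
CI: (43.7733, 54.2267)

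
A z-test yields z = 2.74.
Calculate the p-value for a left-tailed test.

For z = 2.74:
p = P(Z < 2.74) = Φ(2.74) = 0.9969

Answer: p-value ≈ 0.9969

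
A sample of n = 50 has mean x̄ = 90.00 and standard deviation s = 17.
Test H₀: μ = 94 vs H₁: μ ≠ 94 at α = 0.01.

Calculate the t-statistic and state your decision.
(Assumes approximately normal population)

Answer: t = -1.6638, fail to reject H₀

Derivation:
df = n - 1 = 49
SE = s/√n = 17/√50 = 2.4042
t = (x̄ - μ₀)/SE = (90.00 - 94)/2.4042 = -1.6638
Critical value: t_{0.005,49} = ±2.680
p-value ≈ 0.1025
Decision: fail to reject H₀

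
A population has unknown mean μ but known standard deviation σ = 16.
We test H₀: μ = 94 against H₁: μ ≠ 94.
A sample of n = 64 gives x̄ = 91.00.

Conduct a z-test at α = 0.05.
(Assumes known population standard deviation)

Standard error: SE = σ/√n = 16/√64 = 2.0000
z-statistic: z = (x̄ - μ₀)/SE = (91.00 - 94)/2.0000 = -1.5000
Critical value: ±1.960
p-value = 0.1336
Decision: fail to reject H₀

Answer: z = -1.5000, fail to reject H₀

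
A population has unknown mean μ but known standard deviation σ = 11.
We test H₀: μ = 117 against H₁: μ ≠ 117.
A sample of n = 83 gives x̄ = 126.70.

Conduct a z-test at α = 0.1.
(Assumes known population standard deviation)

Answer: z = 8.0338, reject H₀

Derivation:
Standard error: SE = σ/√n = 11/√83 = 1.2074
z-statistic: z = (x̄ - μ₀)/SE = (126.70 - 117)/1.2074 = 8.0338
Critical value: ±1.645
p-value < 0.0001
Decision: reject H₀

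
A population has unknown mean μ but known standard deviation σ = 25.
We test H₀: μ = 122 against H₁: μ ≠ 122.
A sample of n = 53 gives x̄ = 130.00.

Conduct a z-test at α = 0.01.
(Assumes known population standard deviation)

Answer: z = 2.3296, fail to reject H₀

Derivation:
Standard error: SE = σ/√n = 25/√53 = 3.4340
z-statistic: z = (x̄ - μ₀)/SE = (130.00 - 122)/3.4340 = 2.3296
Critical value: ±2.576
p-value = 0.0198
Decision: fail to reject H₀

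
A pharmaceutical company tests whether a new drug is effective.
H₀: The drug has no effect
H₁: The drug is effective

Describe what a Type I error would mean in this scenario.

Answer: Concluding the drug is effective when it actually has no effect

Derivation:
Type I error: rejecting H₀ when it is actually true (false positive).
Type II error: failing to reject H₀ when H₁ is actually true (false negative).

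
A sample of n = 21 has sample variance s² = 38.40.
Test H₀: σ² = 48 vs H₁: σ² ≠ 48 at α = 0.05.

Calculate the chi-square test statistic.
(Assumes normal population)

df = n - 1 = 20
χ² = (n-1)s²/σ₀² = 20×38.40/48 = 16.0000
Critical values: χ²_{0.975,20} = 9.591, χ²_{0.025,20} = 34.170
Rejection region: χ² < 9.591 or χ² > 34.170
Decision: fail to reject H₀

Answer: χ² = 16.0000, fail to reject H₀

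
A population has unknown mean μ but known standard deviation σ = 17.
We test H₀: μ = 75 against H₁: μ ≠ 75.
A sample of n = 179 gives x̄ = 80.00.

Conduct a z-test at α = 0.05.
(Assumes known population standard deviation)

Answer: z = 3.9351, reject H₀

Derivation:
Standard error: SE = σ/√n = 17/√179 = 1.2706
z-statistic: z = (x̄ - μ₀)/SE = (80.00 - 75)/1.2706 = 3.9351
Critical value: ±1.960
p-value = 0.0001
Decision: reject H₀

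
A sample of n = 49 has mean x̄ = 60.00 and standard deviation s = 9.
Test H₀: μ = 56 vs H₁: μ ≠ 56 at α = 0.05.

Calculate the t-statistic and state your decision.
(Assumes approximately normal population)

df = n - 1 = 48
SE = s/√n = 9/√49 = 1.2857
t = (x̄ - μ₀)/SE = (60.00 - 56)/1.2857 = 3.1111
Critical value: t_{0.025,48} = ±2.011
p-value ≈ 0.0031
Decision: reject H₀

Answer: t = 3.1111, reject H₀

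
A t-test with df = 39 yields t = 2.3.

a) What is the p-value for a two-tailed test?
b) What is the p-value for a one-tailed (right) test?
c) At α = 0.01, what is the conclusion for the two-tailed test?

Using t-distribution with df = 39:
a) Two-tailed: p = 2×P(T > 2.3) = 0.0269
b) One-tailed: p = P(T > 2.3) = 0.0134
c) 0.0269 ≥ 0.01, fail to reject H₀

Answer: a) 0.0269, b) 0.0134, c) fail to reject H₀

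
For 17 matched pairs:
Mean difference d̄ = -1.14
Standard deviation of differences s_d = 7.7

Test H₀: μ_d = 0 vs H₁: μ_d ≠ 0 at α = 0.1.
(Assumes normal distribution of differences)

df = n - 1 = 16
SE = s_d/√n = 7.7/√17 = 1.8675
t = d̄/SE = -1.14/1.8675 = -0.6104
Critical value: t_{0.05,16} = ±1.746
p-value ≈ 0.5502
Decision: fail to reject H₀

Answer: t = -0.6104, fail to reject H₀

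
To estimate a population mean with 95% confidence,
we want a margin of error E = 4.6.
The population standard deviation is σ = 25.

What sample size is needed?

Answer: n = 114

Derivation:
z_0.025 = 1.960
n = (z×σ/E)² = (1.960×25/4.6)²
n = 113.4688
Round up: n = 114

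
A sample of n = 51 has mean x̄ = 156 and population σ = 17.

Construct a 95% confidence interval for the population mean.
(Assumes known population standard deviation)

Answer: (151.3342, 160.6658)

Derivation:
Confidence level: 95%, α = 0.05
z_0.025 = 1.960
SE = σ/√n = 17/√51 = 2.3805
Margin of error = 1.960 × 2.3805 = 4.6658
CI: x̄ ± margin = 156 ± 4.6658
CI: (151.3342, 160.6658)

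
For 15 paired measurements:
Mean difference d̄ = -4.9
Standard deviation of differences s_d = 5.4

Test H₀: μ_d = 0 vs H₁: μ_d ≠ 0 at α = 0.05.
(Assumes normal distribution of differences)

df = n - 1 = 14
SE = s_d/√n = 5.4/√15 = 1.3943
t = d̄/SE = -4.9/1.3943 = -3.5143
Critical value: t_{0.025,14} = ±2.145
p-value ≈ 0.0034
Decision: reject H₀

Answer: t = -3.5143, reject H₀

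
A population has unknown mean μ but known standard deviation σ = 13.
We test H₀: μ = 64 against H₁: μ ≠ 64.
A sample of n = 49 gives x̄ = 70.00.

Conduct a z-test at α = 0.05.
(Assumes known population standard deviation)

Answer: z = 3.2308, reject H₀

Derivation:
Standard error: SE = σ/√n = 13/√49 = 1.8571
z-statistic: z = (x̄ - μ₀)/SE = (70.00 - 64)/1.8571 = 3.2308
Critical value: ±1.960
p-value = 0.0012
Decision: reject H₀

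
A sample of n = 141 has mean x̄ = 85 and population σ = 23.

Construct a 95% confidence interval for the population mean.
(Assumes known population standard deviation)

Confidence level: 95%, α = 0.05
z_0.025 = 1.960
SE = σ/√n = 23/√141 = 1.9369
Margin of error = 1.960 × 1.9369 = 3.7963
CI: x̄ ± margin = 85 ± 3.7963
CI: (81.2037, 88.7963)

Answer: (81.2037, 88.7963)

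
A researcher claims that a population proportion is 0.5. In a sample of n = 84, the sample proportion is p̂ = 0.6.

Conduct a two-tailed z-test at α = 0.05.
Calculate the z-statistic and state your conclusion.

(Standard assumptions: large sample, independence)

Answer: z = 1.8330, fail to reject H₀

Derivation:
H₀: p = 0.5, H₁: p ≠ 0.5
Standard error: SE = √(p₀(1-p₀)/n) = √(0.5×0.5/84) = 0.054554
z-statistic: z = (p̂ - p₀)/SE = (0.6 - 0.5)/0.054554 = 1.8330
Critical value: z_0.025 = ±1.960
p-value = 0.0668
Decision: fail to reject H₀ at α = 0.05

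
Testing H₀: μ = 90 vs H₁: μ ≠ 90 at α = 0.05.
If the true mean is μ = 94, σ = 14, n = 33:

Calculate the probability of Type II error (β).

SE = σ/√n = 14/√33 = 2.4371
Critical values: μ₀ ± z_0.025×SE = 90 ± 1.960×2.4371
Acceptance region: (85.2233, 94.7767)
Under H₁ (μ = 94): z_high = (94.7767 - 94)/2.4371 = 0.3187, z_low = (85.2233 - 94)/2.4371 = -3.6013
β = P(not reject | H₁) = Φ(0.3187) - Φ(-3.6013) ≈ 0.6249

Answer: β ≈ 0.6249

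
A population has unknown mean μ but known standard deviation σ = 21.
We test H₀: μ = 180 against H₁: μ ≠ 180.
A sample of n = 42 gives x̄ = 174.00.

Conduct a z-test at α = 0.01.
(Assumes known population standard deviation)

Standard error: SE = σ/√n = 21/√42 = 3.2404
z-statistic: z = (x̄ - μ₀)/SE = (174.00 - 180)/3.2404 = -1.8516
Critical value: ±2.576
p-value = 0.0641
Decision: fail to reject H₀

Answer: z = -1.8516, fail to reject H₀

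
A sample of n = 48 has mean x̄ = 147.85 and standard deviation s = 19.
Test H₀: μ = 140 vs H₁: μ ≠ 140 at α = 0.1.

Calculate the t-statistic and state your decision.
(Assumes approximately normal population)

df = n - 1 = 47
SE = s/√n = 19/√48 = 2.7424
t = (x̄ - μ₀)/SE = (147.85 - 140)/2.7424 = 2.8625
Critical value: t_{0.05,47} = ±1.678
p-value ≈ 0.0063
Decision: reject H₀

Answer: t = 2.8625, reject H₀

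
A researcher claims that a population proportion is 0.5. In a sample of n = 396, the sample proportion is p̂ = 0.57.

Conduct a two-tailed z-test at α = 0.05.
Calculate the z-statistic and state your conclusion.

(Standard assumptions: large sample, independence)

H₀: p = 0.5, H₁: p ≠ 0.5
Standard error: SE = √(p₀(1-p₀)/n) = √(0.5×0.5/396) = 0.025126
z-statistic: z = (p̂ - p₀)/SE = (0.57 - 0.5)/0.025126 = 2.7860
Critical value: z_0.025 = ±1.960
p-value = 0.0053
Decision: reject H₀ at α = 0.05

Answer: z = 2.7860, reject H₀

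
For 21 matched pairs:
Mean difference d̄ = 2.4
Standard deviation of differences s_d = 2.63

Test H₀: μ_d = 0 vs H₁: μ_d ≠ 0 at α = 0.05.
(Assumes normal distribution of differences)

Answer: t = 4.1819, reject H₀

Derivation:
df = n - 1 = 20
SE = s_d/√n = 2.63/√21 = 0.5739
t = d̄/SE = 2.4/0.5739 = 4.1819
Critical value: t_{0.025,20} = ±2.086
p-value ≈ 0.0005
Decision: reject H₀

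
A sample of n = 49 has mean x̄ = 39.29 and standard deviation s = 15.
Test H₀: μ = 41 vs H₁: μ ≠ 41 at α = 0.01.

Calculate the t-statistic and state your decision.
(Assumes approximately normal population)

df = n - 1 = 48
SE = s/√n = 15/√49 = 2.1429
t = (x̄ - μ₀)/SE = (39.29 - 41)/2.1429 = -0.7980
Critical value: t_{0.005,48} = ±2.682
p-value ≈ 0.4288
Decision: fail to reject H₀

Answer: t = -0.7980, fail to reject H₀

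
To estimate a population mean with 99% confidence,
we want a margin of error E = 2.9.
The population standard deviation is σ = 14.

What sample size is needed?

z_0.005 = 2.576
n = (z×σ/E)² = (2.576×14/2.9)²
n = 154.6507
Round up: n = 155

Answer: n = 155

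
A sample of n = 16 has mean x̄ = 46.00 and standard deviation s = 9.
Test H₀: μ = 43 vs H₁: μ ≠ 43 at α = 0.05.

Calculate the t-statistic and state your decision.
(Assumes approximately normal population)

Answer: t = 1.3333, fail to reject H₀

Derivation:
df = n - 1 = 15
SE = s/√n = 9/√16 = 2.2500
t = (x̄ - μ₀)/SE = (46.00 - 43)/2.2500 = 1.3333
Critical value: t_{0.025,15} = ±2.131
p-value ≈ 0.2023
Decision: fail to reject H₀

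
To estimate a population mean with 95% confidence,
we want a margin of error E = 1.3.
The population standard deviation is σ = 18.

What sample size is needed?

Answer: n = 737

Derivation:
z_0.025 = 1.960
n = (z×σ/E)² = (1.960×18/1.3)²
n = 736.4961
Round up: n = 737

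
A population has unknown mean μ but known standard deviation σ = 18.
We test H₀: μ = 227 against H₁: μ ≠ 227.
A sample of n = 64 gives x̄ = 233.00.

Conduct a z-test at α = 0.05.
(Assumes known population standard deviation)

Standard error: SE = σ/√n = 18/√64 = 2.2500
z-statistic: z = (x̄ - μ₀)/SE = (233.00 - 227)/2.2500 = 2.6667
Critical value: ±1.960
p-value = 0.0077
Decision: reject H₀

Answer: z = 2.6667, reject H₀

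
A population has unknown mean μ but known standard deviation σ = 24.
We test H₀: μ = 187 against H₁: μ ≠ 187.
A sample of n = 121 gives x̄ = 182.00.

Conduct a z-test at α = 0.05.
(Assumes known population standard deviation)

Standard error: SE = σ/√n = 24/√121 = 2.1818
z-statistic: z = (x̄ - μ₀)/SE = (182.00 - 187)/2.1818 = -2.2917
Critical value: ±1.960
p-value = 0.0219
Decision: reject H₀

Answer: z = -2.2917, reject H₀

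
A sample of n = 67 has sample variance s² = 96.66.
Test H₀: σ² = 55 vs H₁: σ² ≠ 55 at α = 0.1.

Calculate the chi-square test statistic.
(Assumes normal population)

Answer: χ² = 115.9920, reject H₀

Derivation:
df = n - 1 = 66
χ² = (n-1)s²/σ₀² = 66×96.66/55 = 115.9920
Critical values: χ²_{0.95,66} = 48.305, χ²_{0.05,66} = 85.965
Rejection region: χ² < 48.305 or χ² > 85.965
Decision: reject H₀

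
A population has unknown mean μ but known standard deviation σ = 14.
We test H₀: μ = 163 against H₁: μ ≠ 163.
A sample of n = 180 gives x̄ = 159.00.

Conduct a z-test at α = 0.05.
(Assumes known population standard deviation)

Standard error: SE = σ/√n = 14/√180 = 1.0435
z-statistic: z = (x̄ - μ₀)/SE = (159.00 - 163)/1.0435 = -3.8333
Critical value: ±1.960
p-value = 0.0001
Decision: reject H₀

Answer: z = -3.8333, reject H₀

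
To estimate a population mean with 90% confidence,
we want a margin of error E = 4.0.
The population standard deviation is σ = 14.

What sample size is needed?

Answer: n = 34

Derivation:
z_0.05 = 1.645
n = (z×σ/E)² = (1.645×14/4.0)²
n = 33.1488
Round up: n = 34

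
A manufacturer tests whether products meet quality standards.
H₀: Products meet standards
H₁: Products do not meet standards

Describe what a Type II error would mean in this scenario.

Answer: Accepting products as meeting standards when they don't

Derivation:
Type I error: rejecting H₀ when it is actually true (false positive).
Type II error: failing to reject H₀ when H₁ is actually true (false negative).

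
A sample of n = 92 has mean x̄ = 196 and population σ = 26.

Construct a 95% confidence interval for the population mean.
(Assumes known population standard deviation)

Answer: (190.6870, 201.3130)

Derivation:
Confidence level: 95%, α = 0.05
z_0.025 = 1.960
SE = σ/√n = 26/√92 = 2.7107
Margin of error = 1.960 × 2.7107 = 5.3130
CI: x̄ ± margin = 196 ± 5.3130
CI: (190.6870, 201.3130)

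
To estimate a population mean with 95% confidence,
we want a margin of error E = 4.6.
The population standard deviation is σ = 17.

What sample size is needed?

z_0.025 = 1.960
n = (z×σ/E)² = (1.960×17/4.6)²
n = 52.4680
Round up: n = 53

Answer: n = 53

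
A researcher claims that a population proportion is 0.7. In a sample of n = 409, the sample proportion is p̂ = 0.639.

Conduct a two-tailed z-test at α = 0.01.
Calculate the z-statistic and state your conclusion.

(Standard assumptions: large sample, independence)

Answer: z = -2.6921, reject H₀

Derivation:
H₀: p = 0.7, H₁: p ≠ 0.7
Standard error: SE = √(p₀(1-p₀)/n) = √(0.7×0.3/409) = 0.022659
z-statistic: z = (p̂ - p₀)/SE = (0.639 - 0.7)/0.022659 = -2.6921
Critical value: z_0.005 = ±2.576
p-value = 0.0071
Decision: reject H₀ at α = 0.01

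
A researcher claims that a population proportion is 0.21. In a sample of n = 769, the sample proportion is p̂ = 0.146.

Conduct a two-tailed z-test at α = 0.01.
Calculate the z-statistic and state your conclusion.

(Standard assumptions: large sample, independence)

Answer: z = -4.3573, reject H₀

Derivation:
H₀: p = 0.21, H₁: p ≠ 0.21
Standard error: SE = √(p₀(1-p₀)/n) = √(0.21×0.79/769) = 0.014688
z-statistic: z = (p̂ - p₀)/SE = (0.146 - 0.21)/0.014688 = -4.3573
Critical value: z_0.005 = ±2.576
p-value < 0.0001
Decision: reject H₀ at α = 0.01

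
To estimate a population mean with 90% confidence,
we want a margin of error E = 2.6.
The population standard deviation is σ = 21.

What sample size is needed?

Answer: n = 177

Derivation:
z_0.05 = 1.645
n = (z×σ/E)² = (1.645×21/2.6)²
n = 176.5321
Round up: n = 177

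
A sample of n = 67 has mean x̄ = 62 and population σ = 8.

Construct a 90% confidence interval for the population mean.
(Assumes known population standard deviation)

Confidence level: 90%, α = 0.1
z_0.05 = 1.645
SE = σ/√n = 8/√67 = 0.9774
Margin of error = 1.645 × 0.9774 = 1.6078
CI: x̄ ± margin = 62 ± 1.6078
CI: (60.3922, 63.6078)

Answer: (60.3922, 63.6078)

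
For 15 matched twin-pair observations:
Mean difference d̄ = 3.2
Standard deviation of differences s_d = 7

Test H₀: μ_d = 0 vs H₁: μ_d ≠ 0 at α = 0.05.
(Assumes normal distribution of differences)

Answer: t = 1.7705, fail to reject H₀

Derivation:
df = n - 1 = 14
SE = s_d/√n = 7/√15 = 1.8074
t = d̄/SE = 3.2/1.8074 = 1.7705
Critical value: t_{0.025,14} = ±2.145
p-value ≈ 0.0984
Decision: fail to reject H₀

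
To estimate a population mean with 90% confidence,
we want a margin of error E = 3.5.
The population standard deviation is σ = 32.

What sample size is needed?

Answer: n = 227

Derivation:
z_0.05 = 1.645
n = (z×σ/E)² = (1.645×32/3.5)²
n = 226.2016
Round up: n = 227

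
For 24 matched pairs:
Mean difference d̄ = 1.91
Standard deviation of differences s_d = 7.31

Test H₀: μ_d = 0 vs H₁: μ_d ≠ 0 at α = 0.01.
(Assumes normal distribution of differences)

Answer: t = 1.2801, fail to reject H₀

Derivation:
df = n - 1 = 23
SE = s_d/√n = 7.31/√24 = 1.4921
t = d̄/SE = 1.91/1.4921 = 1.2801
Critical value: t_{0.005,23} = ±2.807
p-value ≈ 0.2133
Decision: fail to reject H₀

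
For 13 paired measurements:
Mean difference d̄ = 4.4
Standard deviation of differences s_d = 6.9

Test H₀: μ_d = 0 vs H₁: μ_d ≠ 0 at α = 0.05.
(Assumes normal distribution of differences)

df = n - 1 = 12
SE = s_d/√n = 6.9/√13 = 1.9137
t = d̄/SE = 4.4/1.9137 = 2.2992
Critical value: t_{0.025,12} = ±2.179
p-value ≈ 0.0403
Decision: reject H₀

Answer: t = 2.2992, reject H₀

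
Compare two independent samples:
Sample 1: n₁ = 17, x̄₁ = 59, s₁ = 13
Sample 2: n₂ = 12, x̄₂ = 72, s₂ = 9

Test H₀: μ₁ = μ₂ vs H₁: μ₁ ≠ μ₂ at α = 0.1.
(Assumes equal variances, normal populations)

Pooled variance: s²_p = [16×13² + 11×9²]/(27) = 133.1481
s_p = 11.5390
SE = s_p×√(1/n₁ + 1/n₂) = 11.5390×√(1/17 + 1/12) = 4.3506
t = (x̄₁ - x̄₂)/SE = (59 - 72)/4.3506 = -2.9881
df = 27, t-critical = ±1.703
Decision: reject H₀

Answer: t = -2.9881, reject H₀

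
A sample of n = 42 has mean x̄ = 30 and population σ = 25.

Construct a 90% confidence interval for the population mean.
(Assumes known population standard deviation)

Answer: (23.6542, 36.3458)

Derivation:
Confidence level: 90%, α = 0.1
z_0.05 = 1.645
SE = σ/√n = 25/√42 = 3.8576
Margin of error = 1.645 × 3.8576 = 6.3458
CI: x̄ ± margin = 30 ± 6.3458
CI: (23.6542, 36.3458)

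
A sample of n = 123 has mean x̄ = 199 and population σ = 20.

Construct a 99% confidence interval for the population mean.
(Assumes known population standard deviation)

Confidence level: 99%, α = 0.01
z_0.005 = 2.576
SE = σ/√n = 20/√123 = 1.8033
Margin of error = 2.576 × 1.8033 = 4.6453
CI: x̄ ± margin = 199 ± 4.6453
CI: (194.3547, 203.6453)

Answer: (194.3547, 203.6453)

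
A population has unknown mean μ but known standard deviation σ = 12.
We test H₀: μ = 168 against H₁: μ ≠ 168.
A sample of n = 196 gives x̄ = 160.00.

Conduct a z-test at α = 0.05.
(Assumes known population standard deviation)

Answer: z = -9.3338, reject H₀

Derivation:
Standard error: SE = σ/√n = 12/√196 = 0.8571
z-statistic: z = (x̄ - μ₀)/SE = (160.00 - 168)/0.8571 = -9.3338
Critical value: ±1.960
p-value < 0.0001
Decision: reject H₀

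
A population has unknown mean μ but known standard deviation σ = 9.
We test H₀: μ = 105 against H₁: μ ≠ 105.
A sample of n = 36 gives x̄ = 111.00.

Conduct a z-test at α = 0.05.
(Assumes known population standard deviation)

Standard error: SE = σ/√n = 9/√36 = 1.5000
z-statistic: z = (x̄ - μ₀)/SE = (111.00 - 105)/1.5000 = 4.0000
Critical value: ±1.960
p-value = 0.0001
Decision: reject H₀

Answer: z = 4.0000, reject H₀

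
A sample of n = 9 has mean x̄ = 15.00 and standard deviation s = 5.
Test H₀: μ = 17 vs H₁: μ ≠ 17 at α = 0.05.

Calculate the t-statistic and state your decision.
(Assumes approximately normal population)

df = n - 1 = 8
SE = s/√n = 5/√9 = 1.6667
t = (x̄ - μ₀)/SE = (15.00 - 17)/1.6667 = -1.2000
Critical value: t_{0.025,8} = ±2.306
p-value ≈ 0.2645
Decision: fail to reject H₀

Answer: t = -1.2000, fail to reject H₀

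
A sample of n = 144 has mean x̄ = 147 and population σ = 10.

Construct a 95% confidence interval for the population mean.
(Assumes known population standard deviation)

Answer: (145.3667, 148.6333)

Derivation:
Confidence level: 95%, α = 0.05
z_0.025 = 1.960
SE = σ/√n = 10/√144 = 0.8333
Margin of error = 1.960 × 0.8333 = 1.6333
CI: x̄ ± margin = 147 ± 1.6333
CI: (145.3667, 148.6333)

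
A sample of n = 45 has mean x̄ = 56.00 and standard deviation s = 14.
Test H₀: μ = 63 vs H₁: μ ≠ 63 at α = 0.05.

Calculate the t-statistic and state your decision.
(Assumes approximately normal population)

df = n - 1 = 44
SE = s/√n = 14/√45 = 2.0870
t = (x̄ - μ₀)/SE = (56.00 - 63)/2.0870 = -3.3541
Critical value: t_{0.025,44} = ±2.015
p-value ≈ 0.0016
Decision: reject H₀

Answer: t = -3.3541, reject H₀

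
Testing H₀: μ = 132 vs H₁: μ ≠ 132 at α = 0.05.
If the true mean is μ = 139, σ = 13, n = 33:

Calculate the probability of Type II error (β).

Answer: β ≈ 0.1286

Derivation:
SE = σ/√n = 13/√33 = 2.2630
Critical values: μ₀ ± z_0.025×SE = 132 ± 1.960×2.2630
Acceptance region: (127.5645, 136.4355)
Under H₁ (μ = 139): z_high = (136.4355 - 139)/2.2630 = -1.1332, z_low = (127.5645 - 139)/2.2630 = -5.0532
β = P(not reject | H₁) = Φ(-1.1332) - Φ(-5.0532) ≈ 0.1286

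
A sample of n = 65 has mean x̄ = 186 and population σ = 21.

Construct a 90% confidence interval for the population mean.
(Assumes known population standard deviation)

Answer: (181.7153, 190.2847)

Derivation:
Confidence level: 90%, α = 0.1
z_0.05 = 1.645
SE = σ/√n = 21/√65 = 2.6047
Margin of error = 1.645 × 2.6047 = 4.2847
CI: x̄ ± margin = 186 ± 4.2847
CI: (181.7153, 190.2847)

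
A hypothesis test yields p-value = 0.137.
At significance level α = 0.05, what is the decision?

Compare p-value to α:
0.137 ≥ 0.05
Decision: fail to reject H₀

Answer: fail to reject H₀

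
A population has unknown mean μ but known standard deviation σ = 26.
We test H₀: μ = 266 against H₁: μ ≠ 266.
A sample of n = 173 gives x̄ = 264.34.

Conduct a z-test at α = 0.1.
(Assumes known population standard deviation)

Answer: z = -0.8398, fail to reject H₀

Derivation:
Standard error: SE = σ/√n = 26/√173 = 1.9767
z-statistic: z = (x̄ - μ₀)/SE = (264.34 - 266)/1.9767 = -0.8398
Critical value: ±1.645
p-value = 0.4010
Decision: fail to reject H₀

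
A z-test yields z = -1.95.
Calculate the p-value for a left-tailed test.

Answer: p-value ≈ 0.0256

Derivation:
For z = -1.95:
p = P(Z < -1.95) = Φ(-1.95) = 0.0256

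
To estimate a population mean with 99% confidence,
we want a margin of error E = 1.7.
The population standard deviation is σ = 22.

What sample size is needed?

z_0.005 = 2.576
n = (z×σ/E)² = (2.576×22/1.7)²
n = 1111.3203
Round up: n = 1112

Answer: n = 1112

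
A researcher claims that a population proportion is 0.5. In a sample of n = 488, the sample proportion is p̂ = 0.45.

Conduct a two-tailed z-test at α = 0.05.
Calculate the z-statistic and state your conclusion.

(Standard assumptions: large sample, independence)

H₀: p = 0.5, H₁: p ≠ 0.5
Standard error: SE = √(p₀(1-p₀)/n) = √(0.5×0.5/488) = 0.022634
z-statistic: z = (p̂ - p₀)/SE = (0.45 - 0.5)/0.022634 = -2.2091
Critical value: z_0.025 = ±1.960
p-value = 0.0272
Decision: reject H₀ at α = 0.05

Answer: z = -2.2091, reject H₀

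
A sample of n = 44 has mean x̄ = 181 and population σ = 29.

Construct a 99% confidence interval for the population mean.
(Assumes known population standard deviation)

Confidence level: 99%, α = 0.01
z_0.005 = 2.576
SE = σ/√n = 29/√44 = 4.3719
Margin of error = 2.576 × 4.3719 = 11.2620
CI: x̄ ± margin = 181 ± 11.2620
CI: (169.7380, 192.2620)

Answer: (169.7380, 192.2620)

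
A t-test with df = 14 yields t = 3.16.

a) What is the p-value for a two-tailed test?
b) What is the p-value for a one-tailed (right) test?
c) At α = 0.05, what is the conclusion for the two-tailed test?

Using t-distribution with df = 14:
a) Two-tailed: p = 2×P(T > 3.16) = 0.0070
b) One-tailed: p = P(T > 3.16) = 0.0035
c) 0.0070 < 0.05, reject H₀

Answer: a) 0.0070, b) 0.0035, c) reject H₀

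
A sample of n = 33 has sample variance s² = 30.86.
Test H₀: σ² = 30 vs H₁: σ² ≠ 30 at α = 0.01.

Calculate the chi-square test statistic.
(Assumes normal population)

Answer: χ² = 32.9173, fail to reject H₀

Derivation:
df = n - 1 = 32
χ² = (n-1)s²/σ₀² = 32×30.86/30 = 32.9173
Critical values: χ²_{0.995,32} = 15.134, χ²_{0.005,32} = 56.328
Rejection region: χ² < 15.134 or χ² > 56.328
Decision: fail to reject H₀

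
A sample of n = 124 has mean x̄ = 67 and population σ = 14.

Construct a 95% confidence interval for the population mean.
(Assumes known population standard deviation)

Answer: (64.5359, 69.4641)

Derivation:
Confidence level: 95%, α = 0.05
z_0.025 = 1.960
SE = σ/√n = 14/√124 = 1.2572
Margin of error = 1.960 × 1.2572 = 2.4641
CI: x̄ ± margin = 67 ± 2.4641
CI: (64.5359, 69.4641)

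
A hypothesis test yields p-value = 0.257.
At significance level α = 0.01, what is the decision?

Answer: fail to reject H₀

Derivation:
Compare p-value to α:
0.257 ≥ 0.01
Decision: fail to reject H₀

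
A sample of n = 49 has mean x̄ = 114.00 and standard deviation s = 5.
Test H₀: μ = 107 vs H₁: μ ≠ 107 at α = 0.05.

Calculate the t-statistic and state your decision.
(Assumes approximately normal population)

df = n - 1 = 48
SE = s/√n = 5/√49 = 0.7143
t = (x̄ - μ₀)/SE = (114.00 - 107)/0.7143 = 9.7998
Critical value: t_{0.025,48} = ±2.011
p-value < 0.0001
Decision: reject H₀

Answer: t = 9.7998, reject H₀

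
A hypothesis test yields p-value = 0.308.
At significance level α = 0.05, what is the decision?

Compare p-value to α:
0.308 ≥ 0.05
Decision: fail to reject H₀

Answer: fail to reject H₀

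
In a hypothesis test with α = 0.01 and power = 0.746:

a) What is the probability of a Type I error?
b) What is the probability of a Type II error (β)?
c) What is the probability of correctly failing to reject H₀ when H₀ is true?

Answer: a) 0.01, b) 0.254, c) 0.99

Derivation:
a) Type I error probability = α = 0.01
b) Power = P(reject H₀ | H₁ true) = 1 - β = 0.746, so Type II error probability = β = 1 - Power = 0.254
c) P(fail to reject H₀ | H₀ true) = 1 - α = 0.99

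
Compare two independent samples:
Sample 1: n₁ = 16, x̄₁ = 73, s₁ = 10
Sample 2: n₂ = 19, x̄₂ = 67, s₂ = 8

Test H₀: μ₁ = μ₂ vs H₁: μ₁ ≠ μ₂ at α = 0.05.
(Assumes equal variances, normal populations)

Answer: t = 1.9725, fail to reject H₀

Derivation:
Pooled variance: s²_p = [15×10² + 18×8²]/(33) = 80.3636
s_p = 8.9646
SE = s_p×√(1/n₁ + 1/n₂) = 8.9646×√(1/16 + 1/19) = 3.0418
t = (x̄₁ - x̄₂)/SE = (73 - 67)/3.0418 = 1.9725
df = 33, t-critical = ±2.035
Decision: fail to reject H₀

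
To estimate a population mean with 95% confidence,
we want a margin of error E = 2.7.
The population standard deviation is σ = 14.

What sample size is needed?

z_0.025 = 1.960
n = (z×σ/E)² = (1.960×14/2.7)²
n = 103.2858
Round up: n = 104

Answer: n = 104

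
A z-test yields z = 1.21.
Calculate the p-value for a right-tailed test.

Answer: p-value ≈ 0.1131

Derivation:
For z = 1.21:
p = P(Z > 1.21) = 1 - Φ(1.21) = 0.1131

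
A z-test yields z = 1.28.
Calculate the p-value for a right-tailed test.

For z = 1.28:
p = P(Z > 1.28) = 1 - Φ(1.28) = 0.1003

Answer: p-value ≈ 0.1003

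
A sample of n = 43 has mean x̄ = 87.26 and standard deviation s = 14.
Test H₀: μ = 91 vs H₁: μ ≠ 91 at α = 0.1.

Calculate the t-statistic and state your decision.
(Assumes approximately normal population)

Answer: t = -1.7518, reject H₀

Derivation:
df = n - 1 = 42
SE = s/√n = 14/√43 = 2.1350
t = (x̄ - μ₀)/SE = (87.26 - 91)/2.1350 = -1.7518
Critical value: t_{0.05,42} = ±1.682
p-value ≈ 0.0871
Decision: reject H₀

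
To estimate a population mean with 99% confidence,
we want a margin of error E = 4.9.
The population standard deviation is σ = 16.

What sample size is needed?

Answer: n = 71

Derivation:
z_0.005 = 2.576
n = (z×σ/E)² = (2.576×16/4.9)²
n = 70.7521
Round up: n = 71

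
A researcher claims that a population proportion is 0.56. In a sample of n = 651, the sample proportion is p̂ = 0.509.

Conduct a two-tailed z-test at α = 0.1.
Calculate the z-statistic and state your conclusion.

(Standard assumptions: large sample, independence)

Answer: z = -2.6214, reject H₀

Derivation:
H₀: p = 0.56, H₁: p ≠ 0.56
Standard error: SE = √(p₀(1-p₀)/n) = √(0.56×0.44/651) = 0.019455
z-statistic: z = (p̂ - p₀)/SE = (0.509 - 0.56)/0.019455 = -2.6214
Critical value: z_0.05 = ±1.645
p-value = 0.0088
Decision: reject H₀ at α = 0.1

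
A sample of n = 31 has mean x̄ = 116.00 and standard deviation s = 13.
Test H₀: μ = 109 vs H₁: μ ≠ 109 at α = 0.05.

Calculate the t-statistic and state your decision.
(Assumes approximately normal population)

df = n - 1 = 30
SE = s/√n = 13/√31 = 2.3349
t = (x̄ - μ₀)/SE = (116.00 - 109)/2.3349 = 2.9980
Critical value: t_{0.025,30} = ±2.042
p-value ≈ 0.0054
Decision: reject H₀

Answer: t = 2.9980, reject H₀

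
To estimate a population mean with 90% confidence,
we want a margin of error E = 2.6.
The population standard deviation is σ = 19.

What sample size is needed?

Answer: n = 145

Derivation:
z_0.05 = 1.645
n = (z×σ/E)² = (1.645×19/2.6)²
n = 144.5081
Round up: n = 145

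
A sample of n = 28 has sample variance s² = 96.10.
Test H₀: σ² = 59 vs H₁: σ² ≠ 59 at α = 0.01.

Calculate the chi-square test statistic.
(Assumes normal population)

df = n - 1 = 27
χ² = (n-1)s²/σ₀² = 27×96.10/59 = 43.9780
Critical values: χ²_{0.995,27} = 11.808, χ²_{0.005,27} = 49.645
Rejection region: χ² < 11.808 or χ² > 49.645
Decision: fail to reject H₀

Answer: χ² = 43.9780, fail to reject H₀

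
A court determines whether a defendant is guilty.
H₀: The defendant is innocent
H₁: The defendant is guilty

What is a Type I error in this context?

Answer: Convicting an innocent person

Derivation:
Type I error: rejecting H₀ when it is actually true (false positive).
Type II error: failing to reject H₀ when H₁ is actually true (false negative).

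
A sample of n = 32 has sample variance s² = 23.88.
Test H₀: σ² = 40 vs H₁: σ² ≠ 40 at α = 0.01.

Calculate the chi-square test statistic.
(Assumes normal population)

df = n - 1 = 31
χ² = (n-1)s²/σ₀² = 31×23.88/40 = 18.5070
Critical values: χ²_{0.995,31} = 14.458, χ²_{0.005,31} = 55.003
Rejection region: χ² < 14.458 or χ² > 55.003
Decision: fail to reject H₀

Answer: χ² = 18.5070, fail to reject H₀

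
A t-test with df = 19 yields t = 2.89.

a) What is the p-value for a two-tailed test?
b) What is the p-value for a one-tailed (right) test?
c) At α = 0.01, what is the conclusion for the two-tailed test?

Using t-distribution with df = 19:
a) Two-tailed: p = 2×P(T > 2.89) = 0.0094
b) One-tailed: p = P(T > 2.89) = 0.0047
c) 0.0094 < 0.01, reject H₀

Answer: a) 0.0094, b) 0.0047, c) reject H₀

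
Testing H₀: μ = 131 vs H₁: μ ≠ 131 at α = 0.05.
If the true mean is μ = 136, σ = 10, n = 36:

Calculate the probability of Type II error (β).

SE = σ/√n = 10/√36 = 1.6667
Critical values: μ₀ ± z_0.025×SE = 131 ± 1.960×1.6667
Acceptance region: (127.7333, 134.2667)
Under H₁ (μ = 136): z_high = (134.2667 - 136)/1.6667 = -1.0400, z_low = (127.7333 - 136)/1.6667 = -4.9599
β = P(not reject | H₁) = Φ(-1.0400) - Φ(-4.9599) ≈ 0.1492

Answer: β ≈ 0.1492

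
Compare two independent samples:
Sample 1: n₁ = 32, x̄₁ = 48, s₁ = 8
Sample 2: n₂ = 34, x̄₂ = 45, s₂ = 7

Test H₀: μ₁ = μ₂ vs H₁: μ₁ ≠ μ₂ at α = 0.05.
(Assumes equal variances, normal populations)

Answer: t = 1.6238, fail to reject H₀

Derivation:
Pooled variance: s²_p = [31×8² + 33×7²]/(64) = 56.2656
s_p = 7.5010
SE = s_p×√(1/n₁ + 1/n₂) = 7.5010×√(1/32 + 1/34) = 1.8475
t = (x̄₁ - x̄₂)/SE = (48 - 45)/1.8475 = 1.6238
df = 64, t-critical = ±1.998
Decision: fail to reject H₀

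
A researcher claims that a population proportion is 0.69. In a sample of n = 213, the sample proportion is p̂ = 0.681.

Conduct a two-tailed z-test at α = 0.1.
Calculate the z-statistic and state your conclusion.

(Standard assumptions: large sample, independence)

H₀: p = 0.69, H₁: p ≠ 0.69
Standard error: SE = √(p₀(1-p₀)/n) = √(0.69×0.31/213) = 0.031690
z-statistic: z = (p̂ - p₀)/SE = (0.681 - 0.69)/0.031690 = -0.2840
Critical value: z_0.05 = ±1.645
p-value = 0.7764
Decision: fail to reject H₀ at α = 0.1

Answer: z = -0.2840, fail to reject H₀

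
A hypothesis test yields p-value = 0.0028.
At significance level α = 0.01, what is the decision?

Compare p-value to α:
0.0028 < 0.01
Decision: reject H₀

Answer: reject H₀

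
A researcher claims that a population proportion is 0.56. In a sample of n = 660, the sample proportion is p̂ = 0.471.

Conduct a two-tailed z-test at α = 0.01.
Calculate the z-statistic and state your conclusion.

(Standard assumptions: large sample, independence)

Answer: z = -4.6061, reject H₀

Derivation:
H₀: p = 0.56, H₁: p ≠ 0.56
Standard error: SE = √(p₀(1-p₀)/n) = √(0.56×0.44/660) = 0.019322
z-statistic: z = (p̂ - p₀)/SE = (0.471 - 0.56)/0.019322 = -4.6061
Critical value: z_0.005 = ±2.576
p-value < 0.0001
Decision: reject H₀ at α = 0.01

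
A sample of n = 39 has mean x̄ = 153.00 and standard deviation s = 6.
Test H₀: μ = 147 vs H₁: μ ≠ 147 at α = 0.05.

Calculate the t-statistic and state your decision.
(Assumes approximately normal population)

Answer: t = 6.2448, reject H₀

Derivation:
df = n - 1 = 38
SE = s/√n = 6/√39 = 0.9608
t = (x̄ - μ₀)/SE = (153.00 - 147)/0.9608 = 6.2448
Critical value: t_{0.025,38} = ±2.024
p-value < 0.0001
Decision: reject H₀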